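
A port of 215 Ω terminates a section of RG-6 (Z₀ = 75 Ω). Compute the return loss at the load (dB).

RL ≈ 6.33 dB

Γ = (215 − 75)/(215 + 75) = 0.483
RL = −20·log₁₀|Γ| = −20·log₁₀(0.483)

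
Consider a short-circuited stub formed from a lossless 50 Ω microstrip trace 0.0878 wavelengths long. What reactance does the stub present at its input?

X_in ≈ 30.8 Ω (inductive)

βl = 2π × 0.0878 = 31.6°
tan(βl) = 0.615
For a short-circuited stub, Z_in = jZ_0·tan(βl)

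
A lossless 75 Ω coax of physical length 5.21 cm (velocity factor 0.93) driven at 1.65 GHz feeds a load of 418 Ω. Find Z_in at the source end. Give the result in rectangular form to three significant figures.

λ = v/f = 0.93·c / 1.65 GHz = 0.169 m
βl = 2π·l/λ = 2π × 0.308 = 111°
tan(βl) = tan(111°) = -2.62
Z_in = Z_0·(Z_L + jZ_0·tanβl)/(Z_0 + jZ_L·tanβl)
     = 75·(418 − j196)/(75 − j1090)

Z_in ≈ 15.4 + j27.6 Ω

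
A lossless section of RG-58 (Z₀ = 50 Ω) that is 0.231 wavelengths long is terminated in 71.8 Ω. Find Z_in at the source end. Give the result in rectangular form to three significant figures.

βl = 2π × 0.231 = 83.2°
tan(βl) = tan(83.2°) = 8.34
Z_in = Z_0·(Z_L + jZ_0·tanβl)/(Z_0 + jZ_L·tanβl)
     = 50·(71.8 + j417)/(50 + j599)

Z_in ≈ 35.1 − j3.07 Ω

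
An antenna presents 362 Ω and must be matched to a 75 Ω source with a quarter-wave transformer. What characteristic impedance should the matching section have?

Z_qwt ≈ 165 Ω

Z_qwt = √(Z_0·R_L) = √(75 × 362) = √27150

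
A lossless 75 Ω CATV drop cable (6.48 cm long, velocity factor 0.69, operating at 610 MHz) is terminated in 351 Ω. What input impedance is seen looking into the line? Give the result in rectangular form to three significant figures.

Z_in ≈ 18.3 − j27.7 Ω

λ = v/f = 0.69·c / 610 MHz = 0.339 m
βl = 2π·l/λ = 2π × 0.191 = 68.7°
tan(βl) = tan(68.7°) = 2.57
Z_in = Z_0·(Z_L + jZ_0·tanβl)/(Z_0 + jZ_L·tanβl)
     = 75·(351 + j193)/(75 + j902)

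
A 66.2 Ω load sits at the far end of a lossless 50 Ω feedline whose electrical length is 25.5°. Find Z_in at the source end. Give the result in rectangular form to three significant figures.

Z_in ≈ 58.1 − j12.8 Ω

tan(βl) = tan(25.5°) = 0.477
Z_in = Z_0·(Z_L + jZ_0·tanβl)/(Z_0 + jZ_L·tanβl)
     = 50·(66.2 + j23.8)/(50 + j31.6)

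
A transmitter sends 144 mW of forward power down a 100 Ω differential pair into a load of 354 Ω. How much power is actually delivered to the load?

P_delivered ≈ 98.9 mW

Γ = (354 − 100)/(354 + 100) = 0.559
|Γ|² = 0.313
P_refl = |Γ|²·P_inc = 45.1 mW, P_del = (1 − |Γ|²)·P_inc = 98.9 mW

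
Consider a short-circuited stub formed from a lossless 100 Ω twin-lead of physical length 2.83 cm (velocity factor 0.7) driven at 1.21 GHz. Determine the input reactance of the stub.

λ = v/f = 0.7·c / 1.21 GHz = 0.174 m
βl = 2π·l/λ = 2π × 0.163 = 58.7°
tan(βl) = 1.64
For a short-circuited stub, Z_in = jZ_0·tan(βl)

X_in ≈ 164 Ω (inductive)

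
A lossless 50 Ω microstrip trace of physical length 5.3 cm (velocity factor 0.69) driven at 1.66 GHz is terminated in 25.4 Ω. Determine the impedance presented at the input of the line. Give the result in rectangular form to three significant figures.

λ = v/f = 0.69·c / 1.66 GHz = 0.125 m
βl = 2π·l/λ = 2π × 0.425 = 153°
tan(βl) = tan(153°) = -0.509
Z_in = Z_0·(Z_L + jZ_0·tanβl)/(Z_0 + jZ_L·tanβl)
     = 50·(25.4 − j25.5)/(50 − j12.9)

Z_in ≈ 30 − j17.7 Ω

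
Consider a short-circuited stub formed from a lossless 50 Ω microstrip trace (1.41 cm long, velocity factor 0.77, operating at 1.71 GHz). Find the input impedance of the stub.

λ = v/f = 0.77·c / 1.71 GHz = 0.135 m
βl = 2π·l/λ = 2π × 0.104 = 37.6°
tan(βl) = 0.769
For a short-circuited stub, Z_in = jZ_0·tan(βl)

Z_in ≈ +j38.5 Ω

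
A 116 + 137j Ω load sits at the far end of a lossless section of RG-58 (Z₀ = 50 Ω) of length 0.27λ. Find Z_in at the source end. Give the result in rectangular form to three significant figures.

βl = 2π × 0.27 = 97.2°
tan(βl) = tan(97.2°) = -7.92
Z_in = Z_0·(Z_L + jZ_0·tanβl)/(Z_0 + jZ_L·tanβl)
     = 50·(116 − j259)/(1130 − j918)

Z_in ≈ 8.67 − j4.39 Ω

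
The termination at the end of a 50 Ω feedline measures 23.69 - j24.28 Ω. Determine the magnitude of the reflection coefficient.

|Γ| ≈ 0.461

Γ = (Z_L − Z_0)/(Z_L + Z_0) = (-26.31 − j24.28)/(73.69 − j24.28)
|Γ| = 35.8/77.6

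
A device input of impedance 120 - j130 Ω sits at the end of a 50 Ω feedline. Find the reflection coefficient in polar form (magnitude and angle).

Γ = (Z_L − Z_0)/(Z_L + Z_0) = (70 − j130)/(170 − j130)
|Γ| = 148/214 = 0.69

Γ ≈ 0.69 ∠ -24.3°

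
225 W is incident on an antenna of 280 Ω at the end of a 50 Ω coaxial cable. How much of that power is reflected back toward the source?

Γ = (280 − 50)/(280 + 50) = 0.697
|Γ|² = 0.486
P_refl = |Γ|²·P_inc = 109 W, P_del = (1 − |Γ|²)·P_inc = 116 W

P_reflected ≈ 109 W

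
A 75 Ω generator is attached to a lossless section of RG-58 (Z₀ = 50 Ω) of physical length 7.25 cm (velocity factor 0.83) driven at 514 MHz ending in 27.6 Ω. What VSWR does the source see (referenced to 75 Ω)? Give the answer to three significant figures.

λ = v/f = 0.83·c / 514 MHz = 0.484 m
βl = 2π·l/λ = 2π × 0.15 = 53.9°
tan(βl) = 1.37
Z_in = Z_0·(Z_L + jZ_0·tanβl)/(Z_0 + jZ_L·tanβl) = 50.5 + j30.3 Ω
Γ_s = (Z_in − Z_s)/(Z_in + Z_s) = (-24.5 + j30.3)/(126 + j30.3), |Γ_s| = 0.302
VSWR = (1 + |Γ_s|)/(1 − |Γ_s|)

VSWR ≈ 1.86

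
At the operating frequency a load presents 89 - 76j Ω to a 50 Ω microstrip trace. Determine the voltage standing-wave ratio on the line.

VSWR ≈ 3.34

Γ = (Z_L − Z_0)/(Z_L + Z_0) = (39 − j76)/(139 − j76)
|Γ| = 85.4/158 = 0.539
VSWR = (1 + |Γ|)/(1 − |Γ|) = 1.54/0.461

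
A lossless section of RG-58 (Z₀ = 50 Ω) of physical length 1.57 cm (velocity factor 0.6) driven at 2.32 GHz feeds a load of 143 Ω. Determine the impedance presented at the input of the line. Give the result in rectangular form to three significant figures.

λ = v/f = 0.6·c / 2.32 GHz = 0.0776 m
βl = 2π·l/λ = 2π × 0.202 = 72.8°
tan(βl) = tan(72.8°) = 3.24
Z_in = Z_0·(Z_L + jZ_0·tanβl)/(Z_0 + jZ_L·tanβl)
     = 50·(143 + j162)/(50 + j463)

Z_in ≈ 18.9 − j13.4 Ω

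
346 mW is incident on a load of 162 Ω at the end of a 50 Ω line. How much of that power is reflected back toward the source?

P_reflected ≈ 96.6 mW

Γ = (162 − 50)/(162 + 50) = 0.528
|Γ|² = 0.279
P_refl = |Γ|²·P_inc = 96.6 mW, P_del = (1 − |Γ|²)·P_inc = 249 mW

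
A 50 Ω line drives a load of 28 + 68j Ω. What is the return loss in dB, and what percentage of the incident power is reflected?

RL ≈ 3.21 dB; 47.7% of incident power reflected

Γ = (-22 + j68)/(78 + j68), |Γ| = 0.691
RL = −20·log₁₀(0.691) = 3.21 dB
P_refl/P_inc = |Γ|² = 0.477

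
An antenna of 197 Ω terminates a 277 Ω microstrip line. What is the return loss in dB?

RL ≈ 15.5 dB

Γ = (197 − 277)/(197 + 277) = -0.169
RL = −20·log₁₀|Γ| = −20·log₁₀(0.169)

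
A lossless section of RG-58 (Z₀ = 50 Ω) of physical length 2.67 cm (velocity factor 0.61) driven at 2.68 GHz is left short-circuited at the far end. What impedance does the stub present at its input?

Z_in ≈ −j40.8 Ω

λ = v/f = 0.61·c / 2.68 GHz = 0.0683 m
βl = 2π·l/λ = 2π × 0.391 = 141°
tan(βl) = -0.817
For a short-circuited stub, Z_in = jZ_0·tan(βl)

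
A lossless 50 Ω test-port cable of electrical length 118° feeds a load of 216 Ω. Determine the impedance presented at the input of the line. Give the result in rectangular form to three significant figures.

tan(βl) = tan(118°) = -1.88
Z_in = Z_0·(Z_L + jZ_0·tanβl)/(Z_0 + jZ_L·tanβl)
     = 50·(216 − j94)/(50 − j406)

Z_in ≈ 14.6 + j24.8 Ω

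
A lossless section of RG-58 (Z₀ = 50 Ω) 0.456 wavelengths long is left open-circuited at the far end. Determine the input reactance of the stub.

X_in ≈ 176 Ω (inductive)

βl = 2π × 0.456 = 164°
tan(βl) = -0.284
For an open-circuited stub, Z_in = −jZ_0·cot(βl) = −jZ_0/tan(βl)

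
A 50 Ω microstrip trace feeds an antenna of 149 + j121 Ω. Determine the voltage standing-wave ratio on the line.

VSWR ≈ 5.08

Γ = (Z_L − Z_0)/(Z_L + Z_0) = (99 + j121)/(199 + j121)
|Γ| = 156/233 = 0.671
VSWR = (1 + |Γ|)/(1 − |Γ|) = 1.67/0.329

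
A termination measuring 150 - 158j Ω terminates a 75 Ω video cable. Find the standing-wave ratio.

VSWR ≈ 4.5

Γ = (Z_L − Z_0)/(Z_L + Z_0) = (75 − j158)/(225 − j158)
|Γ| = 175/275 = 0.636
VSWR = (1 + |Γ|)/(1 − |Γ|) = 1.64/0.364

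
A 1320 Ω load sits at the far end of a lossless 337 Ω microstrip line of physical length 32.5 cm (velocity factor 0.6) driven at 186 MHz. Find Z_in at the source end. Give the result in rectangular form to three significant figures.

λ = v/f = 0.6·c / 186 MHz = 0.968 m
βl = 2π·l/λ = 2π × 0.336 = 121°
tan(βl) = tan(121°) = -1.67
Z_in = Z_0·(Z_L + jZ_0·tanβl)/(Z_0 + jZ_L·tanβl)
     = 337·(1320 − j563)/(337 − j2210)

Z_in ≈ 114 + j184 Ω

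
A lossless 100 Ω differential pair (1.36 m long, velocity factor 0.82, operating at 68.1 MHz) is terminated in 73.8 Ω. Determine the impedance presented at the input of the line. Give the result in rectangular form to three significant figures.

λ = v/f = 0.82·c / 68.1 MHz = 3.61 m
βl = 2π·l/λ = 2π × 0.376 = 136°
tan(βl) = tan(136°) = -0.981
Z_in = Z_0·(Z_L + jZ_0·tanβl)/(Z_0 + jZ_L·tanβl)
     = 100·(73.8 − j98.1)/(100 − j72.4)

Z_in ≈ 95 − j29.3 Ω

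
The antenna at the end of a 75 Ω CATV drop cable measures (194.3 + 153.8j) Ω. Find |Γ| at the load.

|Γ| ≈ 0.628

Γ = (Z_L − Z_0)/(Z_L + Z_0) = (119.3 + j153.8)/(269.3 + j153.8)
|Γ| = 195/310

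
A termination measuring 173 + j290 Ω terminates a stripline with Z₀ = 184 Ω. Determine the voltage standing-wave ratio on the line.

VSWR ≈ 4.42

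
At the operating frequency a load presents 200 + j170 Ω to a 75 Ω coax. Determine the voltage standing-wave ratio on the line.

Γ = (Z_L − Z_0)/(Z_L + Z_0) = (125 + j170)/(275 + j170)
|Γ| = 211/323 = 0.653
VSWR = (1 + |Γ|)/(1 − |Γ|) = 1.65/0.347

VSWR ≈ 4.76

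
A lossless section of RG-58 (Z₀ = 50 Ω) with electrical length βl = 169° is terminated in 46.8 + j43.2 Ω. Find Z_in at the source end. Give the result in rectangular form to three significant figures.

Z_in ≈ 34.8 + j34.1 Ω

tan(βl) = tan(169°) = -0.194
Z_in = Z_0·(Z_L + jZ_0·tanβl)/(Z_0 + jZ_L·tanβl)
     = 50·(46.8 + j33.5)/(58.4 − j9.1)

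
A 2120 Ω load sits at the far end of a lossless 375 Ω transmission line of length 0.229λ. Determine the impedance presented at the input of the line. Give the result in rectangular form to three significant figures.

Z_in ≈ 67.5 − j48.2 Ω

βl = 2π × 0.229 = 82.4°
tan(βl) = tan(82.4°) = 7.53
Z_in = Z_0·(Z_L + jZ_0·tanβl)/(Z_0 + jZ_L·tanβl)
     = 375·(2120 + j2830)/(375 + j16000)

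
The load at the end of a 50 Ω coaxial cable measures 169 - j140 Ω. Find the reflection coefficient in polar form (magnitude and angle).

Γ ≈ 0.707 ∠ -17°

Γ = (Z_L − Z_0)/(Z_L + Z_0) = (119 − j140)/(219 − j140)
|Γ| = 184/260 = 0.707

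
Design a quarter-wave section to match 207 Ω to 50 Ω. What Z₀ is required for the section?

Z_qwt = √(Z_0·R_L) = √(50 × 207) = √10350

Z_qwt ≈ 102 Ω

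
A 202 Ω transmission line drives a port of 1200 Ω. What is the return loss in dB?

Γ = (1200 − 202)/(1200 + 202) = 0.712
RL = −20·log₁₀|Γ| = −20·log₁₀(0.712)

RL ≈ 2.95 dB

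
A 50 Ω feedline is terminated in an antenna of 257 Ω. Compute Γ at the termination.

Γ = (Z_L − Z_0)/(Z_L + Z_0) = (257 − 50)/(257 + 50) = 207/307

Γ = 0.674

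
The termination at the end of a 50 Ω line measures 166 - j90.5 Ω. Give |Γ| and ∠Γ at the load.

Γ ≈ 0.628 ∠ -15.2°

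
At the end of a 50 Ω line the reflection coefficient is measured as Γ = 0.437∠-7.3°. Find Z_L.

Z_L = Z_0·(1 + Γ)/(1 − Γ) = 50·(1.43 − j0.0555)/(0.567 + j0.0555)

Z_L ≈ 125 − j17.1 Ω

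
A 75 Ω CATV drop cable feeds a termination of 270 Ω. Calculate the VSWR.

VSWR ≈ 3.6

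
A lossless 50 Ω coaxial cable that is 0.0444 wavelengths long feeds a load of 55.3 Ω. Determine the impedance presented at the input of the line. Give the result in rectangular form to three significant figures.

βl = 2π × 0.0444 = 16°
tan(βl) = tan(16°) = 0.286
Z_in = Z_0·(Z_L + jZ_0·tanβl)/(Z_0 + jZ_L·tanβl)
     = 50·(55.3 + j14.3)/(50 + j15.8)

Z_in ≈ 54.4 − j2.91 Ω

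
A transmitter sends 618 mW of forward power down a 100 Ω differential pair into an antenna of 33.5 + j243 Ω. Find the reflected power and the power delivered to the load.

P_reflected ≈ 510 mW; P_delivered ≈ 108 mW

|Γ| = |(-66.5 + j243)/(133.5 + j243)| = 0.909
|Γ|² = 0.826
P_refl = |Γ|²·P_inc = 510 mW, P_del = (1 − |Γ|²)·P_inc = 108 mW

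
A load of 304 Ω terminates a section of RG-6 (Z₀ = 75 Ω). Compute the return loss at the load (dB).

RL ≈ 4.38 dB

Γ = (304 − 75)/(304 + 75) = 0.604
RL = −20·log₁₀|Γ| = −20·log₁₀(0.604)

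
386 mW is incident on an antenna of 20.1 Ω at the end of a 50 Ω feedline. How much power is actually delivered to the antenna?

P_delivered ≈ 316 mW

Γ = (20.1 − 50)/(20.1 + 50) = -0.427
|Γ|² = 0.182
P_refl = |Γ|²·P_inc = 70.2 mW, P_del = (1 − |Γ|²)·P_inc = 316 mW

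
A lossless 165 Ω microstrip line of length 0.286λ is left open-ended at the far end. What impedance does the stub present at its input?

βl = 2π × 0.286 = 103°
tan(βl) = -4.35
For an open-ended stub, Z_in = −jZ_0·cot(βl) = −jZ_0/tan(βl)

Z_in ≈ +j38 Ω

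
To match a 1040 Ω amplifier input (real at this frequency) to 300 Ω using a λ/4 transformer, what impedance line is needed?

Z_qwt = √(Z_0·R_L) = √(300 × 1040) = √312000

Z_qwt ≈ 559 Ω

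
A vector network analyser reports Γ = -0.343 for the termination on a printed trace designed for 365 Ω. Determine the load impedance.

Z_L = Z_0·(1 + Γ)/(1 − Γ) = 365·(0.657)/(1.34)

Z_L ≈ 179 Ω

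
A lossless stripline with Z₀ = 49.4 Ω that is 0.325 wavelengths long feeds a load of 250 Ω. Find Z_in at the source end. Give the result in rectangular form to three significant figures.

βl = 2π × 0.325 = 117°
tan(βl) = tan(117°) = -1.96
Z_in = Z_0·(Z_L + jZ_0·tanβl)/(Z_0 + jZ_L·tanβl)
     = 49.4·(250 − j97)/(49.4 − j491)

Z_in ≈ 12.2 + j23.9 Ω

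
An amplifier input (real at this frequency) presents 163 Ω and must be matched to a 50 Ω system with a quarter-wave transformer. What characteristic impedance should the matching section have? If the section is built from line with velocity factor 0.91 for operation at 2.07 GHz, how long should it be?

Z_qwt ≈ 90.3 Ω; length ≈ 3.3 cm

Z_qwt = √(Z_0·R_L) = √(50 × 163) = √8150
λ = 0.91·c/f = 0.132 m, so l = λ/4 = 0.033 m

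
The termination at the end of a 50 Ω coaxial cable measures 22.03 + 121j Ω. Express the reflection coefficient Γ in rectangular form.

Γ = (Z_L − Z_0)/(Z_L + Z_0) = (-27.97 + j121)/(72.03 + j121)

Γ ≈ 0.637 + j0.61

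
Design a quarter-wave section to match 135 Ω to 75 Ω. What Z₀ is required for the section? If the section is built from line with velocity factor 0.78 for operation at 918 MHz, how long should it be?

Z_qwt ≈ 101 Ω; length ≈ 6.37 cm

Z_qwt = √(Z_0·R_L) = √(75 × 135) = √10120
λ = 0.78·c/f = 0.255 m, so l = λ/4 = 0.0637 m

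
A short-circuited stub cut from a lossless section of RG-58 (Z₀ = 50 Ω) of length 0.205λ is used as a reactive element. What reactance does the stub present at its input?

βl = 2π × 0.205 = 73.8°
tan(βl) = 3.44
For a short-circuited stub, Z_in = jZ_0·tan(βl)

X_in ≈ 172 Ω (inductive)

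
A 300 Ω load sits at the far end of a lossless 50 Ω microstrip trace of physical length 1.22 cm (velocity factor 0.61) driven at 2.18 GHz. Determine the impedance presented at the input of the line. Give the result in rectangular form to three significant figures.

λ = v/f = 0.61·c / 2.18 GHz = 0.0839 m
βl = 2π·l/λ = 2π × 0.145 = 52.3°
tan(βl) = tan(52.3°) = 1.29
Z_in = Z_0·(Z_L + jZ_0·tanβl)/(Z_0 + jZ_L·tanβl)
     = 50·(300 + j64.7)/(50 + j388)

Z_in ≈ 13.1 − j36.9 Ω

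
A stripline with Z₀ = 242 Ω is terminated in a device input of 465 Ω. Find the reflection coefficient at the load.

Γ = 0.315

Γ = (Z_L − Z_0)/(Z_L + Z_0) = (465 − 242)/(465 + 242) = 223/707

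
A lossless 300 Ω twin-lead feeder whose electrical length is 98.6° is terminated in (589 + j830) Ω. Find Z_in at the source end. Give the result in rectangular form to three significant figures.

Z_in ≈ 48.7 − j27 Ω

tan(βl) = tan(98.6°) = -6.61
Z_in = Z_0·(Z_L + jZ_0·tanβl)/(Z_0 + jZ_L·tanβl)
     = 300·(589 − j1150)/(5790 − j3890)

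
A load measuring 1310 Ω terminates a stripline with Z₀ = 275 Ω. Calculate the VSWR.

VSWR ≈ 4.76

Γ = (1310 − 275)/(1310 + 275) = 0.653
VSWR = (1 + 0.653)/(1 − 0.653)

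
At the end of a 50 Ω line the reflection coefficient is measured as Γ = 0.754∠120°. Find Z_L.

Z_L ≈ 9.29 + j28.1 Ω

Z_L = Z_0·(1 + Γ)/(1 − Γ) = 50·(0.623 + j0.653)/(1.38 − j0.653)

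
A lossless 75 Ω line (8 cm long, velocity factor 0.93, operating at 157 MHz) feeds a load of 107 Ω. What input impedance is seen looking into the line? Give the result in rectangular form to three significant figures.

λ = v/f = 0.93·c / 157 MHz = 1.78 m
βl = 2π·l/λ = 2π × 0.045 = 16.2°
tan(βl) = tan(16.2°) = 0.291
Z_in = Z_0·(Z_L + jZ_0·tanβl)/(Z_0 + jZ_L·tanβl)
     = 75·(107 + j21.8)/(75 + j31.1)

Z_in ≈ 99 − j19.3 Ω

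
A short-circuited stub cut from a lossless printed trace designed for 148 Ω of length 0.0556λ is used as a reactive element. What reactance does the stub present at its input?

X_in ≈ 53.9 Ω (inductive)

βl = 2π × 0.0556 = 20°
tan(βl) = 0.364
For a short-circuited stub, Z_in = jZ_0·tan(βl)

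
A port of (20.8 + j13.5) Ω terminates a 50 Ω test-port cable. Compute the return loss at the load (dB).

Γ = (-29.2 + j13.5)/(70.8 + j13.5), |Γ| = 0.446
RL = −20·log₁₀|Γ| = −20·log₁₀(0.446)

RL ≈ 7.01 dB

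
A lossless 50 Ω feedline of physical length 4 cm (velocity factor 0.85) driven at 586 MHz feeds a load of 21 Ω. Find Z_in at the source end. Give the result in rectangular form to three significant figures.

Z_in ≈ 27.8 + j25 Ω

λ = v/f = 0.85·c / 586 MHz = 0.435 m
βl = 2π·l/λ = 2π × 0.0919 = 33.1°
tan(βl) = tan(33.1°) = 0.652
Z_in = Z_0·(Z_L + jZ_0·tanβl)/(Z_0 + jZ_L·tanβl)
     = 50·(21 + j32.6)/(50 + j13.7)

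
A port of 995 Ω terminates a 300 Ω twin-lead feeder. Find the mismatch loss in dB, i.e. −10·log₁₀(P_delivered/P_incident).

Γ = (995 − 300)/(995 + 300) = 0.537
|Γ|² = 0.288, so P_del/P_inc = 1 − |Γ|² = 0.712
ML = −10·log₁₀(1 − |Γ|²)

mismatch loss ≈ 1.48 dB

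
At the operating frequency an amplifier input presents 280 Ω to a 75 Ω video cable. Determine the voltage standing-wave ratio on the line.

For a purely resistive load, VSWR = R_L/Z_0 or Z_0/R_L (whichever > 1) = 280/75

VSWR ≈ 3.73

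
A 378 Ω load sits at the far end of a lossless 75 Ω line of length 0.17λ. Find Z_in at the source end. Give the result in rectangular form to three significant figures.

βl = 2π × 0.17 = 61.2°
tan(βl) = tan(61.2°) = 1.82
Z_in = Z_0·(Z_L + jZ_0·tanβl)/(Z_0 + jZ_L·tanβl)
     = 75·(378 + j136)/(75 + j688)

Z_in ≈ 19.2 − j39.1 Ω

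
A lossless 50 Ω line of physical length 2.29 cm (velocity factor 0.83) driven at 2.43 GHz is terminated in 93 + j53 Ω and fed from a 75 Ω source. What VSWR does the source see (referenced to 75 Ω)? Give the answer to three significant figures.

λ = v/f = 0.83·c / 2.43 GHz = 0.102 m
βl = 2π·l/λ = 2π × 0.223 = 80.5°
tan(βl) = 5.95
Z_in = Z_0·(Z_L + jZ_0·tanβl)/(Z_0 + jZ_L·tanβl) = 22.5 − j19.2 Ω
Γ_s = (Z_in − Z_s)/(Z_in + Z_s) = (-52.5 − j19.2)/(97.5 − j19.2), |Γ_s| = 0.563
VSWR = (1 + |Γ_s|)/(1 − |Γ_s|)

VSWR ≈ 3.58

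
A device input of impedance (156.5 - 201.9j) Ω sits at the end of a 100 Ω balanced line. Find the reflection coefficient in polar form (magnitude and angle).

Γ ≈ 0.642 ∠ -36.2°

Γ = (Z_L − Z_0)/(Z_L + Z_0) = (56.5 − j201.9)/(256.5 − j201.9)
|Γ| = 210/326 = 0.642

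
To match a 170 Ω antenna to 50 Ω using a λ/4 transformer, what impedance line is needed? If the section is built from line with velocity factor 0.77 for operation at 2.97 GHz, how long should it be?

Z_qwt ≈ 92.2 Ω; length ≈ 1.94 cm

Z_qwt = √(Z_0·R_L) = √(50 × 170) = √8500
λ = 0.77·c/f = 0.0778 m, so l = λ/4 = 0.0194 m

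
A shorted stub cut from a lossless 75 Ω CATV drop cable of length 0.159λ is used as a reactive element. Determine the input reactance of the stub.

X_in ≈ 117 Ω (inductive)

βl = 2π × 0.159 = 57.2°
tan(βl) = 1.55
For a shorted stub, Z_in = jZ_0·tan(βl)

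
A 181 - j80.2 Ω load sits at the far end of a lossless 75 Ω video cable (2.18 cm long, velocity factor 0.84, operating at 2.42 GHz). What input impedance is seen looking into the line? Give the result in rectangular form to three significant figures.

λ = v/f = 0.84·c / 2.42 GHz = 0.104 m
βl = 2π·l/λ = 2π × 0.209 = 75.4°
tan(βl) = tan(75.4°) = 3.83
Z_in = Z_0·(Z_L + jZ_0·tanβl)/(Z_0 + jZ_L·tanβl)
     = 75·(181 + j207)/(382 + j693)

Z_in ≈ 25.5 − j5.55 Ω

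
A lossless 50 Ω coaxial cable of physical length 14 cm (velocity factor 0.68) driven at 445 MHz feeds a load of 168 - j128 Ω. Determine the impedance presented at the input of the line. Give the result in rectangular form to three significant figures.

Z_in ≈ 11.8 + j25.9 Ω

λ = v/f = 0.68·c / 445 MHz = 0.458 m
βl = 2π·l/λ = 2π × 0.305 = 110°
tan(βl) = tan(110°) = -2.76
Z_in = Z_0·(Z_L + jZ_0·tanβl)/(Z_0 + jZ_L·tanβl)
     = 50·(168 − j266)/(-303 − j463)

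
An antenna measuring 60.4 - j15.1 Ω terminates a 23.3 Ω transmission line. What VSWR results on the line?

VSWR ≈ 2.78

Γ = (Z_L − Z_0)/(Z_L + Z_0) = (37.1 − j15.1)/(83.7 − j15.1)
|Γ| = 40.1/85.1 = 0.471
VSWR = (1 + |Γ|)/(1 − |Γ|) = 1.47/0.529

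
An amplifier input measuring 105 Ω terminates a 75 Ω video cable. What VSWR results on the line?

VSWR ≈ 1.4

Γ = (105 − 75)/(105 + 75) = 0.167
VSWR = (1 + 0.167)/(1 − 0.167)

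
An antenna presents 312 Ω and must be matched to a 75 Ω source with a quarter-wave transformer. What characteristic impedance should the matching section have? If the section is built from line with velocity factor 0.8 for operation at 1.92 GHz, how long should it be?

Z_qwt ≈ 153 Ω; length ≈ 3.12 cm

Z_qwt = √(Z_0·R_L) = √(75 × 312) = √23400
λ = 0.8·c/f = 0.125 m, so l = λ/4 = 0.0312 m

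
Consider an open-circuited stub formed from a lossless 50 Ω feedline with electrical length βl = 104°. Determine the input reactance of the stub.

X_in ≈ 12.5 Ω (inductive)

tan(βl) = -4.01
For an open-circuited stub, Z_in = −jZ_0·cot(βl) = −jZ_0/tan(βl)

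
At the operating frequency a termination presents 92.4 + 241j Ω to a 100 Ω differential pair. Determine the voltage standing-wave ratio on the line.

VSWR ≈ 8.17

Γ = (Z_L − Z_0)/(Z_L + Z_0) = (-7.6 + j241)/(192.4 + j241)
|Γ| = 241/308 = 0.782
VSWR = (1 + |Γ|)/(1 − |Γ|) = 1.78/0.218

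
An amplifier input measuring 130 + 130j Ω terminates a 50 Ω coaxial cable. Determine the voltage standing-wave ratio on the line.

VSWR ≈ 5.4

Γ = (Z_L − Z_0)/(Z_L + Z_0) = (80 + j130)/(180 + j130)
|Γ| = 153/222 = 0.687
VSWR = (1 + |Γ|)/(1 − |Γ|) = 1.69/0.313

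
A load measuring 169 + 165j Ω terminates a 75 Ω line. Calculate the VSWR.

VSWR ≈ 4.63

Γ = (Z_L − Z_0)/(Z_L + Z_0) = (94 + j165)/(244 + j165)
|Γ| = 190/295 = 0.645
VSWR = (1 + |Γ|)/(1 − |Γ|) = 1.64/0.355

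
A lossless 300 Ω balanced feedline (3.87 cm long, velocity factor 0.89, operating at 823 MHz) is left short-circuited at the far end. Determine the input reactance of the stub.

λ = v/f = 0.89·c / 823 MHz = 0.324 m
βl = 2π·l/λ = 2π × 0.119 = 42.9°
tan(βl) = 0.931
For a short-circuited stub, Z_in = jZ_0·tan(βl)

X_in ≈ 279 Ω (inductive)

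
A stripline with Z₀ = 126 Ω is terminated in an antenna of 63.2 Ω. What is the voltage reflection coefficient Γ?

Γ = -0.332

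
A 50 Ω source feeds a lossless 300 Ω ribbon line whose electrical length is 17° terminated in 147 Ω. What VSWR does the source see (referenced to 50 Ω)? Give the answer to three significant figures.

tan(βl) = 0.306
Z_in = Z_0·(Z_L + jZ_0·tanβl)/(Z_0 + jZ_L·tanβl) = 157 + j68.2 Ω
Γ_s = (Z_in − Z_s)/(Z_in + Z_s) = (107 + j68.2)/(207 + j68.2), |Γ_s| = 0.582
VSWR = (1 + |Γ_s|)/(1 − |Γ_s|)

VSWR ≈ 3.79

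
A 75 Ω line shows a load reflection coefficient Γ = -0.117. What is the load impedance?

Z_L ≈ 59.3 Ω

Z_L = Z_0·(1 + Γ)/(1 − Γ) = 75·(0.883)/(1.12)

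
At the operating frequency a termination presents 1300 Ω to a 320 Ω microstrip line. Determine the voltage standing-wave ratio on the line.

VSWR ≈ 4.06

Γ = (1300 − 320)/(1300 + 320) = 0.605
VSWR = (1 + 0.605)/(1 − 0.605)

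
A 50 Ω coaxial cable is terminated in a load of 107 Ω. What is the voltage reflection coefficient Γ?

Γ = (Z_L − Z_0)/(Z_L + Z_0) = (107 − 50)/(107 + 50) = 57/157

Γ = 0.363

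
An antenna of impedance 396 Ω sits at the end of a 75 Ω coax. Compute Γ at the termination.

Γ = 0.682

Γ = (Z_L − Z_0)/(Z_L + Z_0) = (396 − 75)/(396 + 75) = 321/471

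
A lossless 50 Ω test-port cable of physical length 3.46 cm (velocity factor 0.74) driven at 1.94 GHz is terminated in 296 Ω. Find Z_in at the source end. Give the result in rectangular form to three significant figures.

λ = v/f = 0.74·c / 1.94 GHz = 0.114 m
βl = 2π·l/λ = 2π × 0.302 = 109°
tan(βl) = tan(109°) = -2.93
Z_in = Z_0·(Z_L + jZ_0·tanβl)/(Z_0 + jZ_L·tanβl)
     = 50·(296 − j146)/(50 − j867)

Z_in ≈ 9.4 + j16.5 Ω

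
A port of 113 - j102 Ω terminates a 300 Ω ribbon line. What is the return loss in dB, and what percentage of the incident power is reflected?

RL ≈ 6.01 dB; 25.1% of incident power reflected

Γ = (-187 − j102)/(413 − j102), |Γ| = 0.501
RL = −20·log₁₀(0.501) = 6.01 dB
P_refl/P_inc = |Γ|² = 0.251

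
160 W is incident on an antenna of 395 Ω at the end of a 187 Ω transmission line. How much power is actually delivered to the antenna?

Γ = (395 − 187)/(395 + 187) = 0.357
|Γ|² = 0.128
P_refl = |Γ|²·P_inc = 20.4 W, P_del = (1 − |Γ|²)·P_inc = 140 W

P_delivered ≈ 140 W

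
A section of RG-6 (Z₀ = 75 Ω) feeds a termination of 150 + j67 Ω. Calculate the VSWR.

Γ = (Z_L − Z_0)/(Z_L + Z_0) = (75 + j67)/(225 + j67)
|Γ| = 101/235 = 0.428
VSWR = (1 + |Γ|)/(1 − |Γ|) = 1.43/0.572

VSWR ≈ 2.5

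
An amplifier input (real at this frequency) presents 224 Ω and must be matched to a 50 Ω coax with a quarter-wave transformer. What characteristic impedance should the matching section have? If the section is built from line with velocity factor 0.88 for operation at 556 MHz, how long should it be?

Z_qwt = √(Z_0·R_L) = √(50 × 224) = √11200
λ = 0.88·c/f = 0.475 m, so l = λ/4 = 0.119 m

Z_qwt ≈ 106 Ω; length ≈ 11.9 cm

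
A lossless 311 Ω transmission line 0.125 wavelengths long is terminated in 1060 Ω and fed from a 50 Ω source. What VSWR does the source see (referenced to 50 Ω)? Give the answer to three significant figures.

βl = 2π × 0.125 = 45°
tan(βl) = 1
Z_in = Z_0·(Z_L + jZ_0·tanβl)/(Z_0 + jZ_L·tanβl) = 168 − j262 Ω
Γ_s = (Z_in − Z_s)/(Z_in + Z_s) = (118 − j262)/(218 − j262), |Γ_s| = 0.843
VSWR = (1 + |Γ_s|)/(1 − |Γ_s|)

VSWR ≈ 11.7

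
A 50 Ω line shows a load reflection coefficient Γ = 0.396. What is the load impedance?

Z_L ≈ 116 Ω

Z_L = Z_0·(1 + Γ)/(1 − Γ) = 50·(1.4)/(0.604)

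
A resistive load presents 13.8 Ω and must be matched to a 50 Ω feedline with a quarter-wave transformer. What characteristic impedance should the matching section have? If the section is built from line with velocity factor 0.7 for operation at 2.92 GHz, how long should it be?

Z_qwt ≈ 26.3 Ω; length ≈ 1.8 cm

Z_qwt = √(Z_0·R_L) = √(50 × 13.8) = √690
λ = 0.7·c/f = 0.0719 m, so l = λ/4 = 0.018 m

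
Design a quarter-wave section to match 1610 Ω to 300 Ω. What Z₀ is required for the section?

Z_qwt = √(Z_0·R_L) = √(300 × 1610) = √483000

Z_qwt ≈ 695 Ω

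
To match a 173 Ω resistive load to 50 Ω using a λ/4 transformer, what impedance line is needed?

Z_qwt = √(Z_0·R_L) = √(50 × 173) = √8650

Z_qwt ≈ 93 Ω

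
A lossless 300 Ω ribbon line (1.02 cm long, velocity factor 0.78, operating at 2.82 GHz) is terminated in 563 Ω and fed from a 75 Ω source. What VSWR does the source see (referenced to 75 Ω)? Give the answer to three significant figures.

λ = v/f = 0.78·c / 2.82 GHz = 0.083 m
βl = 2π·l/λ = 2π × 0.123 = 44.3°
tan(βl) = 0.974
Z_in = Z_0·(Z_L + jZ_0·tanβl)/(Z_0 + jZ_L·tanβl) = 253 − j170 Ω
Γ_s = (Z_in − Z_s)/(Z_in + Z_s) = (178 − j170)/(328 − j170), |Γ_s| = 0.666
VSWR = (1 + |Γ_s|)/(1 − |Γ_s|)

VSWR ≈ 4.99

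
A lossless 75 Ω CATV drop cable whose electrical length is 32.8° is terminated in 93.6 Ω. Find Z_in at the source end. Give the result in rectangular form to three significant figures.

tan(βl) = tan(32.8°) = 0.644
Z_in = Z_0·(Z_L + jZ_0·tanβl)/(Z_0 + jZ_L·tanβl)
     = 75·(93.6 + j48.3)/(75 + j60.3)

Z_in ≈ 80.4 − j16.4 Ω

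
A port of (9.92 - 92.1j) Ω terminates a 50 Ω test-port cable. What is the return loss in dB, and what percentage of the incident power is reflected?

RL ≈ 0.78 dB; 83.6% of incident power reflected

Γ = (-40.08 − j92.1)/(59.92 − j92.1), |Γ| = 0.914
RL = −20·log₁₀(0.914) = 0.78 dB
P_refl/P_inc = |Γ|² = 0.836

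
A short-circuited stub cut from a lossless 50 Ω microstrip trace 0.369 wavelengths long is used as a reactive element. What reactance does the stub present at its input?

X_in ≈ -53.9 Ω (capacitive)

βl = 2π × 0.369 = 133°
tan(βl) = -1.08
For a short-circuited stub, Z_in = jZ_0·tan(βl)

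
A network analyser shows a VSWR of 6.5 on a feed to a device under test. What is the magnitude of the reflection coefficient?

|Γ| ≈ 0.733

|Γ| = (S − 1)/(S + 1) = (6.5 − 1)/(6.5 + 1) = 5.5/7.5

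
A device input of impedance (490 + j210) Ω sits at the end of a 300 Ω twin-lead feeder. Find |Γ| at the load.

Γ = (Z_L − Z_0)/(Z_L + Z_0) = (190 + j210)/(790 + j210)
|Γ| = 283/817

|Γ| ≈ 0.346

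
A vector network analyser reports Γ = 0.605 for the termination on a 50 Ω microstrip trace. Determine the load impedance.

Z_L ≈ 203 Ω

Z_L = Z_0·(1 + Γ)/(1 − Γ) = 50·(1.6)/(0.395)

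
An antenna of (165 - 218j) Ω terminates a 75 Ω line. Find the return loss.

Γ = (90 − j218)/(240 − j218), |Γ| = 0.727
RL = −20·log₁₀|Γ| = −20·log₁₀(0.727)

RL ≈ 2.76 dB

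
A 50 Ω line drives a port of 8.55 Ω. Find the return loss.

RL ≈ 3 dB

Γ = (8.55 − 50)/(8.55 + 50) = -0.708
RL = −20·log₁₀|Γ| = −20·log₁₀(0.708)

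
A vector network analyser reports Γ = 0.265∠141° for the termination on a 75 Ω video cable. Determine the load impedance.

Z_L ≈ 47 + j16.9 Ω

Z_L = Z_0·(1 + Γ)/(1 − Γ) = 75·(0.794 + j0.167)/(1.21 − j0.167)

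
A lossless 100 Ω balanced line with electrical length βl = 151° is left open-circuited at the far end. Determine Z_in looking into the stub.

tan(βl) = -0.554
For an open-circuited stub, Z_in = −jZ_0·cot(βl) = −jZ_0/tan(βl)

Z_in ≈ +j180 Ω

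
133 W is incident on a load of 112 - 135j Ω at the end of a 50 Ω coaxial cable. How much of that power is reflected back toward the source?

P_reflected ≈ 66 W

|Γ| = |(62 − j135)/(162 − j135)| = 0.704
|Γ|² = 0.496
P_refl = |Γ|²·P_inc = 66 W, P_del = (1 − |Γ|²)·P_inc = 67 W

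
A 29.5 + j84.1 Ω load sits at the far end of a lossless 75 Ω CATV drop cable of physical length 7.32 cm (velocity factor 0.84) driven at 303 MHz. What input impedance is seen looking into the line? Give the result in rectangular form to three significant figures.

Z_in ≈ 265 + j215 Ω

λ = v/f = 0.84·c / 303 MHz = 0.832 m
βl = 2π·l/λ = 2π × 0.088 = 31.7°
tan(βl) = tan(31.7°) = 0.617
Z_in = Z_0·(Z_L + jZ_0·tanβl)/(Z_0 + jZ_L·tanβl)
     = 75·(29.5 + j130)/(23.1 + j18.2)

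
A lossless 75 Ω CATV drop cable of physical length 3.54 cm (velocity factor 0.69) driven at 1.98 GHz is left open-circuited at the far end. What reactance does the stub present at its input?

λ = v/f = 0.69·c / 1.98 GHz = 0.105 m
βl = 2π·l/λ = 2π × 0.339 = 122°
tan(βl) = -1.61
For an open-circuited stub, Z_in = −jZ_0·cot(βl) = −jZ_0/tan(βl)

X_in ≈ 46.7 Ω (inductive)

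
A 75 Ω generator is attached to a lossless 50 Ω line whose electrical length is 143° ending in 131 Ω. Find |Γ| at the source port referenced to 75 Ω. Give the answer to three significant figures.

tan(βl) = -0.754
Z_in = Z_0·(Z_L + jZ_0·tanβl)/(Z_0 + jZ_L·tanβl) = 41.9 + j45.1 Ω
Γ_s = (Z_in − Z_s)/(Z_in + Z_s) = (-33.1 + j45.1)/(117 + j45.1), |Γ_s| = 0.446

|Γ| ≈ 0.446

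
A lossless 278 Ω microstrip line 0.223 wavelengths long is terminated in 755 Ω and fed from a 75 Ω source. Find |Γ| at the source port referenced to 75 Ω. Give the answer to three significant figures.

βl = 2π × 0.223 = 80.3°
tan(βl) = 5.84
Z_in = Z_0·(Z_L + jZ_0·tanβl)/(Z_0 + jZ_L·tanβl) = 105 − j41 Ω
Γ_s = (Z_in − Z_s)/(Z_in + Z_s) = (29.9 − j41)/(180 − j41), |Γ_s| = 0.275

|Γ| ≈ 0.275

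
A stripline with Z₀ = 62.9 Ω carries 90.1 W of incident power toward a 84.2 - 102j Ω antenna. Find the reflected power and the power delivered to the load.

P_reflected ≈ 30.5 W; P_delivered ≈ 59.6 W

|Γ| = |(21.3 − j102)/(147.1 − j102)| = 0.582
|Γ|² = 0.339
P_refl = |Γ|²·P_inc = 30.5 W, P_del = (1 − |Γ|²)·P_inc = 59.6 W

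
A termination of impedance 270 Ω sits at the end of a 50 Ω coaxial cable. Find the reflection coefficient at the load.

Γ = 0.688

Γ = (Z_L − Z_0)/(Z_L + Z_0) = (270 − 50)/(270 + 50) = 220/320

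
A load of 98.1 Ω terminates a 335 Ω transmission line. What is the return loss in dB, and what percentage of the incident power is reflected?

Γ = (98.1 − 335)/(98.1 + 335) = -0.547
RL = −20·log₁₀(0.547) = 5.24 dB
P_refl/P_inc = |Γ|² = 0.299

RL ≈ 5.24 dB; 29.9% of incident power reflected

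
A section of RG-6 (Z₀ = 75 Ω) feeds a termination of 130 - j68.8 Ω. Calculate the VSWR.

Γ = (Z_L − Z_0)/(Z_L + Z_0) = (55 − j68.8)/(205 − j68.8)
|Γ| = 88.1/216 = 0.407
VSWR = (1 + |Γ|)/(1 − |Γ|) = 1.41/0.593

VSWR ≈ 2.37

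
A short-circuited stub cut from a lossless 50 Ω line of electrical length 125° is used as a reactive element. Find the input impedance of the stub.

tan(βl) = -1.43
For a short-circuited stub, Z_in = jZ_0·tan(βl)

Z_in ≈ −j71.4 Ω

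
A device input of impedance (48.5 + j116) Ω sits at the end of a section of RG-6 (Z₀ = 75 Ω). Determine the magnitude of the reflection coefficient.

Γ = (Z_L − Z_0)/(Z_L + Z_0) = (-26.5 + j116)/(123.5 + j116)
|Γ| = 119/169

|Γ| ≈ 0.702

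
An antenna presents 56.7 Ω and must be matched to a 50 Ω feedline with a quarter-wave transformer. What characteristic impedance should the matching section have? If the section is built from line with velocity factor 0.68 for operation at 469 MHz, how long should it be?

Z_qwt = √(Z_0·R_L) = √(50 × 56.7) = √2835
λ = 0.68·c/f = 0.435 m, so l = λ/4 = 0.109 m

Z_qwt ≈ 53.2 Ω; length ≈ 10.9 cm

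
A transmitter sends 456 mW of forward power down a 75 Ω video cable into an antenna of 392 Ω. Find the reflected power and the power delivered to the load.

P_reflected ≈ 210 mW; P_delivered ≈ 246 mW

Γ = (392 − 75)/(392 + 75) = 0.679
|Γ|² = 0.461
P_refl = |Γ|²·P_inc = 210 mW, P_del = (1 − |Γ|²)·P_inc = 246 mW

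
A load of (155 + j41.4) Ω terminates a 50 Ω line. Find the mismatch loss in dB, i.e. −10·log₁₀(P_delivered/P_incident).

Γ = (105 + j41.4)/(205 + j41.4), |Γ| = 0.54
|Γ|² = 0.291, so P_del/P_inc = 1 − |Γ|² = 0.709
ML = −10·log₁₀(1 − |Γ|²)

mismatch loss ≈ 1.5 dB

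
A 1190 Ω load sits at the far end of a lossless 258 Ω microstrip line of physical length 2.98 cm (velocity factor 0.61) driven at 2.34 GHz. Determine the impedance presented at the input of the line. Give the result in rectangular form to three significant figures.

λ = v/f = 0.61·c / 2.34 GHz = 0.0782 m
βl = 2π·l/λ = 2π × 0.381 = 137°
tan(βl) = tan(137°) = -0.927
Z_in = Z_0·(Z_L + jZ_0·tanβl)/(Z_0 + jZ_L·tanβl)
     = 258·(1190 − j239)/(258 − j1100)

Z_in ≈ 115 + j252 Ω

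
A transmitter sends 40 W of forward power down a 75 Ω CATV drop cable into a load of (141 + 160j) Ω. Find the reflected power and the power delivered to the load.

|Γ| = |(66 + j160)/(216 + j160)| = 0.644
|Γ|² = 0.415
P_refl = |Γ|²·P_inc = 16.6 W, P_del = (1 − |Γ|²)·P_inc = 23.4 W

P_reflected ≈ 16.6 W; P_delivered ≈ 23.4 W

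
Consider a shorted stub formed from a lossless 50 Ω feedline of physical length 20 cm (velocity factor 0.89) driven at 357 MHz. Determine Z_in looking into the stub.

λ = v/f = 0.89·c / 357 MHz = 0.748 m
βl = 2π·l/λ = 2π × 0.267 = 96.3°
tan(βl) = -9.1
For a shorted stub, Z_in = jZ_0·tan(βl)

Z_in ≈ −j455 Ω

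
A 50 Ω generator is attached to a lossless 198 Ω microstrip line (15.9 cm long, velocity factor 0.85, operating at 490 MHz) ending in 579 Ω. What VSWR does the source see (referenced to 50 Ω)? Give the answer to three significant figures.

VSWR ≈ 2.86

λ = v/f = 0.85·c / 490 MHz = 0.52 m
βl = 2π·l/λ = 2π × 0.306 = 110°
tan(βl) = -2.75
Z_in = Z_0·(Z_L + jZ_0·tanβl)/(Z_0 + jZ_L·tanβl) = 75.5 + j62.6 Ω
Γ_s = (Z_in − Z_s)/(Z_in + Z_s) = (25.5 + j62.6)/(126 + j62.6), |Γ_s| = 0.482
VSWR = (1 + |Γ_s|)/(1 − |Γ_s|)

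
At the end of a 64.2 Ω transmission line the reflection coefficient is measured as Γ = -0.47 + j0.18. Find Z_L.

Z_L = Z_0·(1 + Γ)/(1 − Γ) = 64.2·(0.53 + j0.18)/(1.47 − j0.18)

Z_L ≈ 21.9 + j10.5 Ω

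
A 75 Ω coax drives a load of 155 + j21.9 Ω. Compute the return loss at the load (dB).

RL ≈ 8.9 dB

Γ = (80 + j21.9)/(230 + j21.9), |Γ| = 0.359
RL = −20·log₁₀|Γ| = −20·log₁₀(0.359)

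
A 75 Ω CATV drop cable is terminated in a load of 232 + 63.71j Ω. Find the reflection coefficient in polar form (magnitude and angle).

Γ ≈ 0.54 ∠ 10.4°

Γ = (Z_L − Z_0)/(Z_L + Z_0) = (157 + j63.71)/(307 + j63.71)
|Γ| = 169/314 = 0.54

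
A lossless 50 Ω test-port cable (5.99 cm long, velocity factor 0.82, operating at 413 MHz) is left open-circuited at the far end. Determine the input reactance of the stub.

λ = v/f = 0.82·c / 413 MHz = 0.596 m
βl = 2π·l/λ = 2π × 0.101 = 36.2°
tan(βl) = 0.732
For an open-circuited stub, Z_in = −jZ_0·cot(βl) = −jZ_0/tan(βl)

X_in ≈ -68.3 Ω (capacitive)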